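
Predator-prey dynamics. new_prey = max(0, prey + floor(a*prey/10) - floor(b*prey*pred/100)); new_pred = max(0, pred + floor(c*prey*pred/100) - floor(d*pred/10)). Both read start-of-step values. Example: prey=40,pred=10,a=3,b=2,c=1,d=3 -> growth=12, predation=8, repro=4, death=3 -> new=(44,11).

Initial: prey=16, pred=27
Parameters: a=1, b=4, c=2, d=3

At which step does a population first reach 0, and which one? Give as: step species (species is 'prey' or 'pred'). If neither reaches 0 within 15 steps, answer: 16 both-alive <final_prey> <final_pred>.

Step 1: prey: 16+1-17=0; pred: 27+8-8=27
First extinction: prey at step 1

Answer: 1 prey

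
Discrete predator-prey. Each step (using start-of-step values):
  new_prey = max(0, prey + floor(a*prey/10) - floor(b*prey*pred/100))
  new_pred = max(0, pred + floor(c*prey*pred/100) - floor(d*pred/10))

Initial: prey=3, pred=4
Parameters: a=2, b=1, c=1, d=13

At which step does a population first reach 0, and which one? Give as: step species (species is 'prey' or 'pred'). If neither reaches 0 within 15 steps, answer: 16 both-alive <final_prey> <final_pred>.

Step 1: prey: 3+0-0=3; pred: 4+0-5=0
First extinction: pred at step 1

Answer: 1 pred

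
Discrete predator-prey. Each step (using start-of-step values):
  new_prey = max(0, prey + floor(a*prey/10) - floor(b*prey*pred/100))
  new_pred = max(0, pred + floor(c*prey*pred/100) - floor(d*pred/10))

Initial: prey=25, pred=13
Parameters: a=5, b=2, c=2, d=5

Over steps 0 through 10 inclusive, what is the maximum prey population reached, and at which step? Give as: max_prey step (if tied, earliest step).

Answer: 52 4

Derivation:
Step 1: prey: 25+12-6=31; pred: 13+6-6=13
Step 2: prey: 31+15-8=38; pred: 13+8-6=15
Step 3: prey: 38+19-11=46; pred: 15+11-7=19
Step 4: prey: 46+23-17=52; pred: 19+17-9=27
Step 5: prey: 52+26-28=50; pred: 27+28-13=42
Step 6: prey: 50+25-42=33; pred: 42+42-21=63
Step 7: prey: 33+16-41=8; pred: 63+41-31=73
Step 8: prey: 8+4-11=1; pred: 73+11-36=48
Step 9: prey: 1+0-0=1; pred: 48+0-24=24
Step 10: prey: 1+0-0=1; pred: 24+0-12=12
Max prey = 52 at step 4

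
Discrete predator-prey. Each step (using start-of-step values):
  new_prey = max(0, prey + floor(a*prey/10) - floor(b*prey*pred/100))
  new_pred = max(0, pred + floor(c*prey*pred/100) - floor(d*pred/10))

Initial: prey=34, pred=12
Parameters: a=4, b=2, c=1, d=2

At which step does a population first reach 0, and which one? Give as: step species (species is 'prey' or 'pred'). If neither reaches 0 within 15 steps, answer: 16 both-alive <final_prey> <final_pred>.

Answer: 16 both-alive 4 13

Derivation:
Step 1: prey: 34+13-8=39; pred: 12+4-2=14
Step 2: prey: 39+15-10=44; pred: 14+5-2=17
Step 3: prey: 44+17-14=47; pred: 17+7-3=21
Step 4: prey: 47+18-19=46; pred: 21+9-4=26
Step 5: prey: 46+18-23=41; pred: 26+11-5=32
Step 6: prey: 41+16-26=31; pred: 32+13-6=39
Step 7: prey: 31+12-24=19; pred: 39+12-7=44
Step 8: prey: 19+7-16=10; pred: 44+8-8=44
Step 9: prey: 10+4-8=6; pred: 44+4-8=40
Step 10: prey: 6+2-4=4; pred: 40+2-8=34
Step 11: prey: 4+1-2=3; pred: 34+1-6=29
Step 12: prey: 3+1-1=3; pred: 29+0-5=24
Step 13: prey: 3+1-1=3; pred: 24+0-4=20
Step 14: prey: 3+1-1=3; pred: 20+0-4=16
Step 15: prey: 3+1-0=4; pred: 16+0-3=13
No extinction within 15 steps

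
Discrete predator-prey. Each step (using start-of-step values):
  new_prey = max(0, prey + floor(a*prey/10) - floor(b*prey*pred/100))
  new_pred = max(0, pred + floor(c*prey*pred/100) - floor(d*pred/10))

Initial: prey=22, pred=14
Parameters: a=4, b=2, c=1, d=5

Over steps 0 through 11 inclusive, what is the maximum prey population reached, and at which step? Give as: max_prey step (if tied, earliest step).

Answer: 152 10

Derivation:
Step 1: prey: 22+8-6=24; pred: 14+3-7=10
Step 2: prey: 24+9-4=29; pred: 10+2-5=7
Step 3: prey: 29+11-4=36; pred: 7+2-3=6
Step 4: prey: 36+14-4=46; pred: 6+2-3=5
Step 5: prey: 46+18-4=60; pred: 5+2-2=5
Step 6: prey: 60+24-6=78; pred: 5+3-2=6
Step 7: prey: 78+31-9=100; pred: 6+4-3=7
Step 8: prey: 100+40-14=126; pred: 7+7-3=11
Step 9: prey: 126+50-27=149; pred: 11+13-5=19
Step 10: prey: 149+59-56=152; pred: 19+28-9=38
Step 11: prey: 152+60-115=97; pred: 38+57-19=76
Max prey = 152 at step 10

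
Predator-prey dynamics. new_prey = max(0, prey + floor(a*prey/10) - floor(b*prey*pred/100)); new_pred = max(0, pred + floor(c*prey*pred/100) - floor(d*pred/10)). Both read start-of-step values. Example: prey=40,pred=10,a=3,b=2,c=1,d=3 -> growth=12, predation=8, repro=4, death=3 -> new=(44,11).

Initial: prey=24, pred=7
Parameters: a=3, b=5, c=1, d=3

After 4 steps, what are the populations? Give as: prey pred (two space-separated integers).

Answer: 23 6

Derivation:
Step 1: prey: 24+7-8=23; pred: 7+1-2=6
Step 2: prey: 23+6-6=23; pred: 6+1-1=6
Step 3: prey: 23+6-6=23; pred: 6+1-1=6
Step 4: prey: 23+6-6=23; pred: 6+1-1=6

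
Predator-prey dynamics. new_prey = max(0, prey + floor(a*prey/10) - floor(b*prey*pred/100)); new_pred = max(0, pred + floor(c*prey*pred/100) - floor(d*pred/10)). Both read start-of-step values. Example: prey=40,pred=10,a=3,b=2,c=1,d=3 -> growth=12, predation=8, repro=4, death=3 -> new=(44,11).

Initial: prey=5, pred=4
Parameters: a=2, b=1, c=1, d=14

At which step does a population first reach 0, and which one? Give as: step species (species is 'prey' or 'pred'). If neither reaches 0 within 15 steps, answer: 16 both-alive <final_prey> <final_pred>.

Answer: 1 pred

Derivation:
Step 1: prey: 5+1-0=6; pred: 4+0-5=0
First extinction: pred at step 1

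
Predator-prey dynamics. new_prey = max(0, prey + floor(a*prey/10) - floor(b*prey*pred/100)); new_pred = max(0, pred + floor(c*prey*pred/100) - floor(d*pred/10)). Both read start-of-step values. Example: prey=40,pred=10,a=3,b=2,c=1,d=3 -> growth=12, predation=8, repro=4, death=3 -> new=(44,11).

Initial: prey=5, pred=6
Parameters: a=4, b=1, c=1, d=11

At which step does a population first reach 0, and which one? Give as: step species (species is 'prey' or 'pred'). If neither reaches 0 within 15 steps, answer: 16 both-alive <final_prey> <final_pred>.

Step 1: prey: 5+2-0=7; pred: 6+0-6=0
First extinction: pred at step 1

Answer: 1 pred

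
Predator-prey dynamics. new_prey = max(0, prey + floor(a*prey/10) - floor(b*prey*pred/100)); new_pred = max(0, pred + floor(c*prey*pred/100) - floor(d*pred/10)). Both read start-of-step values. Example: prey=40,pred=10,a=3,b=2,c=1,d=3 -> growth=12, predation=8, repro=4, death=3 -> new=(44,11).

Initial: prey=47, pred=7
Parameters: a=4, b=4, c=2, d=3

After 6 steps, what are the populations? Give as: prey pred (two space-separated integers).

Answer: 0 24

Derivation:
Step 1: prey: 47+18-13=52; pred: 7+6-2=11
Step 2: prey: 52+20-22=50; pred: 11+11-3=19
Step 3: prey: 50+20-38=32; pred: 19+19-5=33
Step 4: prey: 32+12-42=2; pred: 33+21-9=45
Step 5: prey: 2+0-3=0; pred: 45+1-13=33
Step 6: prey: 0+0-0=0; pred: 33+0-9=24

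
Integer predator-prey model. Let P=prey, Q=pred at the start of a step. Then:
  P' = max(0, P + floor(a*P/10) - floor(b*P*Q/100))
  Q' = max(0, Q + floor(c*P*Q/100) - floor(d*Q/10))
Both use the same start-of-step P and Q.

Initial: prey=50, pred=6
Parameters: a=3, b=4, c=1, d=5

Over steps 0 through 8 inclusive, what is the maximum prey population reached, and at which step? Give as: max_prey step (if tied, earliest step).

Answer: 76 8

Derivation:
Step 1: prey: 50+15-12=53; pred: 6+3-3=6
Step 2: prey: 53+15-12=56; pred: 6+3-3=6
Step 3: prey: 56+16-13=59; pred: 6+3-3=6
Step 4: prey: 59+17-14=62; pred: 6+3-3=6
Step 5: prey: 62+18-14=66; pred: 6+3-3=6
Step 6: prey: 66+19-15=70; pred: 6+3-3=6
Step 7: prey: 70+21-16=75; pred: 6+4-3=7
Step 8: prey: 75+22-21=76; pred: 7+5-3=9
Max prey = 76 at step 8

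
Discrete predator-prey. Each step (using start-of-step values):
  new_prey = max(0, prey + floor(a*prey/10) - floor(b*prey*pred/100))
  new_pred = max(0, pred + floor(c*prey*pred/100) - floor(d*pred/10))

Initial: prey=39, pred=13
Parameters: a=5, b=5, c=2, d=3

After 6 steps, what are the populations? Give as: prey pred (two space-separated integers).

Answer: 0 10

Derivation:
Step 1: prey: 39+19-25=33; pred: 13+10-3=20
Step 2: prey: 33+16-33=16; pred: 20+13-6=27
Step 3: prey: 16+8-21=3; pred: 27+8-8=27
Step 4: prey: 3+1-4=0; pred: 27+1-8=20
Step 5: prey: 0+0-0=0; pred: 20+0-6=14
Step 6: prey: 0+0-0=0; pred: 14+0-4=10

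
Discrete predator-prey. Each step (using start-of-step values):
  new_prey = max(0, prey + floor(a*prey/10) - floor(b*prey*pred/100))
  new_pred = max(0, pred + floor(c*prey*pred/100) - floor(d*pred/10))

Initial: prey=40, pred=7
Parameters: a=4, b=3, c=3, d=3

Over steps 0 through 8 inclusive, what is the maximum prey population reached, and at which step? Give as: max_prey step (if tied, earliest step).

Step 1: prey: 40+16-8=48; pred: 7+8-2=13
Step 2: prey: 48+19-18=49; pred: 13+18-3=28
Step 3: prey: 49+19-41=27; pred: 28+41-8=61
Step 4: prey: 27+10-49=0; pred: 61+49-18=92
Step 5: prey: 0+0-0=0; pred: 92+0-27=65
Step 6: prey: 0+0-0=0; pred: 65+0-19=46
Step 7: prey: 0+0-0=0; pred: 46+0-13=33
Step 8: prey: 0+0-0=0; pred: 33+0-9=24
Max prey = 49 at step 2

Answer: 49 2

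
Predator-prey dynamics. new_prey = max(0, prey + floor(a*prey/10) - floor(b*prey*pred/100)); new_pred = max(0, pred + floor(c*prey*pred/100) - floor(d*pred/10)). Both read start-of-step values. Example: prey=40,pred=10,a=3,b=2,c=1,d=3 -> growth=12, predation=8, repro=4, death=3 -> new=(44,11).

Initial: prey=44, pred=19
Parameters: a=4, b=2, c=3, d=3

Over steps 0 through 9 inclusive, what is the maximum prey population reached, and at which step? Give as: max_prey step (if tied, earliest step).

Step 1: prey: 44+17-16=45; pred: 19+25-5=39
Step 2: prey: 45+18-35=28; pred: 39+52-11=80
Step 3: prey: 28+11-44=0; pred: 80+67-24=123
Step 4: prey: 0+0-0=0; pred: 123+0-36=87
Step 5: prey: 0+0-0=0; pred: 87+0-26=61
Step 6: prey: 0+0-0=0; pred: 61+0-18=43
Step 7: prey: 0+0-0=0; pred: 43+0-12=31
Step 8: prey: 0+0-0=0; pred: 31+0-9=22
Step 9: prey: 0+0-0=0; pred: 22+0-6=16
Max prey = 45 at step 1

Answer: 45 1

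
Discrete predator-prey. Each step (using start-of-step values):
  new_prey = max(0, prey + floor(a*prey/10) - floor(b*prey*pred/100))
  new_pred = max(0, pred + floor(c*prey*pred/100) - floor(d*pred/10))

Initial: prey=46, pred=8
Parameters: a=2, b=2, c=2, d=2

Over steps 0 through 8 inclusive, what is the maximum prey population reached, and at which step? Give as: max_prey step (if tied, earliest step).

Step 1: prey: 46+9-7=48; pred: 8+7-1=14
Step 2: prey: 48+9-13=44; pred: 14+13-2=25
Step 3: prey: 44+8-22=30; pred: 25+22-5=42
Step 4: prey: 30+6-25=11; pred: 42+25-8=59
Step 5: prey: 11+2-12=1; pred: 59+12-11=60
Step 6: prey: 1+0-1=0; pred: 60+1-12=49
Step 7: prey: 0+0-0=0; pred: 49+0-9=40
Step 8: prey: 0+0-0=0; pred: 40+0-8=32
Max prey = 48 at step 1

Answer: 48 1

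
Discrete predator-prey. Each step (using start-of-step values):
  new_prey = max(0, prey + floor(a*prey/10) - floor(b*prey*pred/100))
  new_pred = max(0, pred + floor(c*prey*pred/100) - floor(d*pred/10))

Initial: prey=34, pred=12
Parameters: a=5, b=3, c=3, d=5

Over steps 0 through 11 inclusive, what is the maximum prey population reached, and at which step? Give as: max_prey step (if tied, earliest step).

Answer: 39 1

Derivation:
Step 1: prey: 34+17-12=39; pred: 12+12-6=18
Step 2: prey: 39+19-21=37; pred: 18+21-9=30
Step 3: prey: 37+18-33=22; pred: 30+33-15=48
Step 4: prey: 22+11-31=2; pred: 48+31-24=55
Step 5: prey: 2+1-3=0; pred: 55+3-27=31
Step 6: prey: 0+0-0=0; pred: 31+0-15=16
Step 7: prey: 0+0-0=0; pred: 16+0-8=8
Step 8: prey: 0+0-0=0; pred: 8+0-4=4
Step 9: prey: 0+0-0=0; pred: 4+0-2=2
Step 10: prey: 0+0-0=0; pred: 2+0-1=1
Step 11: prey: 0+0-0=0; pred: 1+0-0=1
Max prey = 39 at step 1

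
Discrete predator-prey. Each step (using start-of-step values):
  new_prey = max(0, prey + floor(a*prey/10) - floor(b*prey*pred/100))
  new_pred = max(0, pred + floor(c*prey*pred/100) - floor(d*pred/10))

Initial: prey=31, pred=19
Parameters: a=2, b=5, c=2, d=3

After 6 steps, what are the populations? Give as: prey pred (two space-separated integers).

Step 1: prey: 31+6-29=8; pred: 19+11-5=25
Step 2: prey: 8+1-10=0; pred: 25+4-7=22
Step 3: prey: 0+0-0=0; pred: 22+0-6=16
Step 4: prey: 0+0-0=0; pred: 16+0-4=12
Step 5: prey: 0+0-0=0; pred: 12+0-3=9
Step 6: prey: 0+0-0=0; pred: 9+0-2=7

Answer: 0 7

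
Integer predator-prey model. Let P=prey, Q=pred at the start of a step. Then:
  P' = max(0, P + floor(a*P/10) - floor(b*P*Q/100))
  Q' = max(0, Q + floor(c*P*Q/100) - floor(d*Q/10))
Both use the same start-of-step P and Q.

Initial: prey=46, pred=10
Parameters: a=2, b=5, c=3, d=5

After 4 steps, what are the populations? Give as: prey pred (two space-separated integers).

Answer: 0 10

Derivation:
Step 1: prey: 46+9-23=32; pred: 10+13-5=18
Step 2: prey: 32+6-28=10; pred: 18+17-9=26
Step 3: prey: 10+2-13=0; pred: 26+7-13=20
Step 4: prey: 0+0-0=0; pred: 20+0-10=10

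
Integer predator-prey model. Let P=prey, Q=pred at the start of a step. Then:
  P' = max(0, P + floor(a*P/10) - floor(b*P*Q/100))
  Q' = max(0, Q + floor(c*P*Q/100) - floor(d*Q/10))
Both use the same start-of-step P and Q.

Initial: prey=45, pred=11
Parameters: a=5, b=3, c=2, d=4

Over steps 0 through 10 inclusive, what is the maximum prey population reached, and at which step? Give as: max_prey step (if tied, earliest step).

Step 1: prey: 45+22-14=53; pred: 11+9-4=16
Step 2: prey: 53+26-25=54; pred: 16+16-6=26
Step 3: prey: 54+27-42=39; pred: 26+28-10=44
Step 4: prey: 39+19-51=7; pred: 44+34-17=61
Step 5: prey: 7+3-12=0; pred: 61+8-24=45
Step 6: prey: 0+0-0=0; pred: 45+0-18=27
Step 7: prey: 0+0-0=0; pred: 27+0-10=17
Step 8: prey: 0+0-0=0; pred: 17+0-6=11
Step 9: prey: 0+0-0=0; pred: 11+0-4=7
Step 10: prey: 0+0-0=0; pred: 7+0-2=5
Max prey = 54 at step 2

Answer: 54 2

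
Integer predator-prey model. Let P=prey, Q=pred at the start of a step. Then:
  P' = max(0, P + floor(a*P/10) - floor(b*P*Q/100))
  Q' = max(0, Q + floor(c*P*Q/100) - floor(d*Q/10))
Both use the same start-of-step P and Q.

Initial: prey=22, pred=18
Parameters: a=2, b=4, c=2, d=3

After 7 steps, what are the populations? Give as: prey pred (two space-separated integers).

Answer: 2 4

Derivation:
Step 1: prey: 22+4-15=11; pred: 18+7-5=20
Step 2: prey: 11+2-8=5; pred: 20+4-6=18
Step 3: prey: 5+1-3=3; pred: 18+1-5=14
Step 4: prey: 3+0-1=2; pred: 14+0-4=10
Step 5: prey: 2+0-0=2; pred: 10+0-3=7
Step 6: prey: 2+0-0=2; pred: 7+0-2=5
Step 7: prey: 2+0-0=2; pred: 5+0-1=4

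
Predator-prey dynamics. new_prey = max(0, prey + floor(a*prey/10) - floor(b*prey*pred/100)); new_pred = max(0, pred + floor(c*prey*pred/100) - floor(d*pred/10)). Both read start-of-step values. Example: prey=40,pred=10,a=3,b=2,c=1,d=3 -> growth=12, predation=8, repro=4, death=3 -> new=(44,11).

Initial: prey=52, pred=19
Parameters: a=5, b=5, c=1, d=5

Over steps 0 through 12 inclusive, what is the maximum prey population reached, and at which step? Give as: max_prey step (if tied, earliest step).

Answer: 181 12

Derivation:
Step 1: prey: 52+26-49=29; pred: 19+9-9=19
Step 2: prey: 29+14-27=16; pred: 19+5-9=15
Step 3: prey: 16+8-12=12; pred: 15+2-7=10
Step 4: prey: 12+6-6=12; pred: 10+1-5=6
Step 5: prey: 12+6-3=15; pred: 6+0-3=3
Step 6: prey: 15+7-2=20; pred: 3+0-1=2
Step 7: prey: 20+10-2=28; pred: 2+0-1=1
Step 8: prey: 28+14-1=41; pred: 1+0-0=1
Step 9: prey: 41+20-2=59; pred: 1+0-0=1
Step 10: prey: 59+29-2=86; pred: 1+0-0=1
Step 11: prey: 86+43-4=125; pred: 1+0-0=1
Step 12: prey: 125+62-6=181; pred: 1+1-0=2
Max prey = 181 at step 12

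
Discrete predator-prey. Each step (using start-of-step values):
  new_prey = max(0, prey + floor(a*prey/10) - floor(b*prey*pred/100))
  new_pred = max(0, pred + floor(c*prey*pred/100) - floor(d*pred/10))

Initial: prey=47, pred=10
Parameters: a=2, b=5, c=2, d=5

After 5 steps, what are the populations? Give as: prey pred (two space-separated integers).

Step 1: prey: 47+9-23=33; pred: 10+9-5=14
Step 2: prey: 33+6-23=16; pred: 14+9-7=16
Step 3: prey: 16+3-12=7; pred: 16+5-8=13
Step 4: prey: 7+1-4=4; pred: 13+1-6=8
Step 5: prey: 4+0-1=3; pred: 8+0-4=4

Answer: 3 4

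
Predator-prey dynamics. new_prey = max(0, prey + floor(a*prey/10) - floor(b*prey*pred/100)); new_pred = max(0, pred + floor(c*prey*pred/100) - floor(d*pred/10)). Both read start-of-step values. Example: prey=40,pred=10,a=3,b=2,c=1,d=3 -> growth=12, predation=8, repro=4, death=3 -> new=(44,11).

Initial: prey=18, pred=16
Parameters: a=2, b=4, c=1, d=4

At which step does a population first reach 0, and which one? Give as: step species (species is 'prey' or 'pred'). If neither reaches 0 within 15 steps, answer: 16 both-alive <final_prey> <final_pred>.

Step 1: prey: 18+3-11=10; pred: 16+2-6=12
Step 2: prey: 10+2-4=8; pred: 12+1-4=9
Step 3: prey: 8+1-2=7; pred: 9+0-3=6
Step 4: prey: 7+1-1=7; pred: 6+0-2=4
Step 5: prey: 7+1-1=7; pred: 4+0-1=3
Step 6: prey: 7+1-0=8; pred: 3+0-1=2
Step 7: prey: 8+1-0=9; pred: 2+0-0=2
Step 8: prey: 9+1-0=10; pred: 2+0-0=2
Step 9: prey: 10+2-0=12; pred: 2+0-0=2
Step 10: prey: 12+2-0=14; pred: 2+0-0=2
Step 11: prey: 14+2-1=15; pred: 2+0-0=2
Step 12: prey: 15+3-1=17; pred: 2+0-0=2
Step 13: prey: 17+3-1=19; pred: 2+0-0=2
Step 14: prey: 19+3-1=21; pred: 2+0-0=2
Step 15: prey: 21+4-1=24; pred: 2+0-0=2
No extinction within 15 steps

Answer: 16 both-alive 24 2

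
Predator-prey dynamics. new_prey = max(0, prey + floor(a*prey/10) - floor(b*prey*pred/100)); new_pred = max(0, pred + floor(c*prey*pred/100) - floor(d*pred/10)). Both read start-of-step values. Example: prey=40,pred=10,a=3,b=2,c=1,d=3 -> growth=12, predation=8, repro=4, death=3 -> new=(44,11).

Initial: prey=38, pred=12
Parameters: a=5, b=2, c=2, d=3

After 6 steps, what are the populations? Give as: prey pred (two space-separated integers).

Step 1: prey: 38+19-9=48; pred: 12+9-3=18
Step 2: prey: 48+24-17=55; pred: 18+17-5=30
Step 3: prey: 55+27-33=49; pred: 30+33-9=54
Step 4: prey: 49+24-52=21; pred: 54+52-16=90
Step 5: prey: 21+10-37=0; pred: 90+37-27=100
Step 6: prey: 0+0-0=0; pred: 100+0-30=70

Answer: 0 70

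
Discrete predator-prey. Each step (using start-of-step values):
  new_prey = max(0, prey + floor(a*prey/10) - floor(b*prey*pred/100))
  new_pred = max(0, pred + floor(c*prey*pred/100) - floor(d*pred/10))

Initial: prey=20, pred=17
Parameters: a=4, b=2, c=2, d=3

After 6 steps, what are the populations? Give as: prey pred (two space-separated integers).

Answer: 15 32

Derivation:
Step 1: prey: 20+8-6=22; pred: 17+6-5=18
Step 2: prey: 22+8-7=23; pred: 18+7-5=20
Step 3: prey: 23+9-9=23; pred: 20+9-6=23
Step 4: prey: 23+9-10=22; pred: 23+10-6=27
Step 5: prey: 22+8-11=19; pred: 27+11-8=30
Step 6: prey: 19+7-11=15; pred: 30+11-9=32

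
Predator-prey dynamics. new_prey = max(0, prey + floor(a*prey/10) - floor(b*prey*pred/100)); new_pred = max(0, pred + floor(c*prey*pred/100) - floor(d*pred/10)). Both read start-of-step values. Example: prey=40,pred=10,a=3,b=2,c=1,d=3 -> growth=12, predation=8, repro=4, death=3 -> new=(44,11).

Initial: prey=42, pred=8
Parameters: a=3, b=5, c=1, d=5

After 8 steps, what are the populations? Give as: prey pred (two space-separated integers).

Step 1: prey: 42+12-16=38; pred: 8+3-4=7
Step 2: prey: 38+11-13=36; pred: 7+2-3=6
Step 3: prey: 36+10-10=36; pred: 6+2-3=5
Step 4: prey: 36+10-9=37; pred: 5+1-2=4
Step 5: prey: 37+11-7=41; pred: 4+1-2=3
Step 6: prey: 41+12-6=47; pred: 3+1-1=3
Step 7: prey: 47+14-7=54; pred: 3+1-1=3
Step 8: prey: 54+16-8=62; pred: 3+1-1=3

Answer: 62 3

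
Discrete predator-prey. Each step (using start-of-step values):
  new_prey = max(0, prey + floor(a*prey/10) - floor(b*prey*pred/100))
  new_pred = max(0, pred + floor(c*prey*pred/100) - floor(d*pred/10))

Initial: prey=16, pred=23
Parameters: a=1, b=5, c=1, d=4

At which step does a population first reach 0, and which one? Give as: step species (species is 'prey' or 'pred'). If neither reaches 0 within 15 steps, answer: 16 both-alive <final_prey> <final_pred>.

Answer: 1 prey

Derivation:
Step 1: prey: 16+1-18=0; pred: 23+3-9=17
First extinction: prey at step 1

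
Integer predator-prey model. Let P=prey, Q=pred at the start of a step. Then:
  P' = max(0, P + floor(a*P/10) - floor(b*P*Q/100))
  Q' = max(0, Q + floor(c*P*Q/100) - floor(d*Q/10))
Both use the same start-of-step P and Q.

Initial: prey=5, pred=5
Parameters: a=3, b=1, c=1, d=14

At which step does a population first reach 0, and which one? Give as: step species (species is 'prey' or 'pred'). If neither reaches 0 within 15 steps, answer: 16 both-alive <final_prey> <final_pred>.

Answer: 1 pred

Derivation:
Step 1: prey: 5+1-0=6; pred: 5+0-7=0
First extinction: pred at step 1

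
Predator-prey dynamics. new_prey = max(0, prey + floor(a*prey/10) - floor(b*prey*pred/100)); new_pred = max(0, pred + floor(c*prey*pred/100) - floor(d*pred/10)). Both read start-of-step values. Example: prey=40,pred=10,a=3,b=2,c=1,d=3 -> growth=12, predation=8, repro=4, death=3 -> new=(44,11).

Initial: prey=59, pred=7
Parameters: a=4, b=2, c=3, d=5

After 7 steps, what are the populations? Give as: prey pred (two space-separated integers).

Answer: 0 29

Derivation:
Step 1: prey: 59+23-8=74; pred: 7+12-3=16
Step 2: prey: 74+29-23=80; pred: 16+35-8=43
Step 3: prey: 80+32-68=44; pred: 43+103-21=125
Step 4: prey: 44+17-110=0; pred: 125+165-62=228
Step 5: prey: 0+0-0=0; pred: 228+0-114=114
Step 6: prey: 0+0-0=0; pred: 114+0-57=57
Step 7: prey: 0+0-0=0; pred: 57+0-28=29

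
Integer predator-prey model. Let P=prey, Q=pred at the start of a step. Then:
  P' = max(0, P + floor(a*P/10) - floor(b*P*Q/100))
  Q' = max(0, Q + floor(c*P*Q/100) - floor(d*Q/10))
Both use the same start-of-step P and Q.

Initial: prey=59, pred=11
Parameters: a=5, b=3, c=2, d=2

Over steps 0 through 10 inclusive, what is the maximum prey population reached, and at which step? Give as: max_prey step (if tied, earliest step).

Step 1: prey: 59+29-19=69; pred: 11+12-2=21
Step 2: prey: 69+34-43=60; pred: 21+28-4=45
Step 3: prey: 60+30-81=9; pred: 45+54-9=90
Step 4: prey: 9+4-24=0; pred: 90+16-18=88
Step 5: prey: 0+0-0=0; pred: 88+0-17=71
Step 6: prey: 0+0-0=0; pred: 71+0-14=57
Step 7: prey: 0+0-0=0; pred: 57+0-11=46
Step 8: prey: 0+0-0=0; pred: 46+0-9=37
Step 9: prey: 0+0-0=0; pred: 37+0-7=30
Step 10: prey: 0+0-0=0; pred: 30+0-6=24
Max prey = 69 at step 1

Answer: 69 1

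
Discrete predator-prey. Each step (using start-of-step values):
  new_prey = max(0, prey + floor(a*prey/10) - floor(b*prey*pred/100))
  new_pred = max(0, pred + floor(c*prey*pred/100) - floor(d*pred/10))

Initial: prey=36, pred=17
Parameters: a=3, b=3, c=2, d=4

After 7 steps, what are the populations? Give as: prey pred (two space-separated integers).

Step 1: prey: 36+10-18=28; pred: 17+12-6=23
Step 2: prey: 28+8-19=17; pred: 23+12-9=26
Step 3: prey: 17+5-13=9; pred: 26+8-10=24
Step 4: prey: 9+2-6=5; pred: 24+4-9=19
Step 5: prey: 5+1-2=4; pred: 19+1-7=13
Step 6: prey: 4+1-1=4; pred: 13+1-5=9
Step 7: prey: 4+1-1=4; pred: 9+0-3=6

Answer: 4 6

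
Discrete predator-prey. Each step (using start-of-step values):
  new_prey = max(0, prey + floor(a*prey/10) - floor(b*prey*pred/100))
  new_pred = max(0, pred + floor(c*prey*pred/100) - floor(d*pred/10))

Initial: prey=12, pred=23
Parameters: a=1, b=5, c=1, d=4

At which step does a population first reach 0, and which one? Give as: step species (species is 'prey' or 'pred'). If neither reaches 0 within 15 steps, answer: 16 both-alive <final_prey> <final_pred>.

Step 1: prey: 12+1-13=0; pred: 23+2-9=16
First extinction: prey at step 1

Answer: 1 prey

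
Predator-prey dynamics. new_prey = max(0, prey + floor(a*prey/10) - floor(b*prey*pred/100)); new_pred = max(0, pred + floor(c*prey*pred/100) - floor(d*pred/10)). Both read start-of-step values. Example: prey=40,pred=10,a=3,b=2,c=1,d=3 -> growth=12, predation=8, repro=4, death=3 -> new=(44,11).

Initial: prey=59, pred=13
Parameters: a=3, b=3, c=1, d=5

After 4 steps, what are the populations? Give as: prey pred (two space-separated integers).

Step 1: prey: 59+17-23=53; pred: 13+7-6=14
Step 2: prey: 53+15-22=46; pred: 14+7-7=14
Step 3: prey: 46+13-19=40; pred: 14+6-7=13
Step 4: prey: 40+12-15=37; pred: 13+5-6=12

Answer: 37 12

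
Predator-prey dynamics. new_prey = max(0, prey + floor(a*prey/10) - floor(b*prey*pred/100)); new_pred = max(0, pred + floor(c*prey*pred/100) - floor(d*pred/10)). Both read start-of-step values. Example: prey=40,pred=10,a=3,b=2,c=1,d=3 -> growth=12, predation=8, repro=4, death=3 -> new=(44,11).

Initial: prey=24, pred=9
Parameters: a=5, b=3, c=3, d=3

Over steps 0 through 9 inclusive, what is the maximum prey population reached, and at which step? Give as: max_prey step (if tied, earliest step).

Step 1: prey: 24+12-6=30; pred: 9+6-2=13
Step 2: prey: 30+15-11=34; pred: 13+11-3=21
Step 3: prey: 34+17-21=30; pred: 21+21-6=36
Step 4: prey: 30+15-32=13; pred: 36+32-10=58
Step 5: prey: 13+6-22=0; pred: 58+22-17=63
Step 6: prey: 0+0-0=0; pred: 63+0-18=45
Step 7: prey: 0+0-0=0; pred: 45+0-13=32
Step 8: prey: 0+0-0=0; pred: 32+0-9=23
Step 9: prey: 0+0-0=0; pred: 23+0-6=17
Max prey = 34 at step 2

Answer: 34 2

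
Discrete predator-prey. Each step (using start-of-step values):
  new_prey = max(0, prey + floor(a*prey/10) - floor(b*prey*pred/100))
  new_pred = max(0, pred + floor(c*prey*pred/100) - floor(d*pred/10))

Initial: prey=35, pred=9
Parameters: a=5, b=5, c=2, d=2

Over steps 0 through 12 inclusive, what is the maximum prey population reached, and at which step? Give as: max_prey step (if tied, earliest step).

Step 1: prey: 35+17-15=37; pred: 9+6-1=14
Step 2: prey: 37+18-25=30; pred: 14+10-2=22
Step 3: prey: 30+15-33=12; pred: 22+13-4=31
Step 4: prey: 12+6-18=0; pred: 31+7-6=32
Step 5: prey: 0+0-0=0; pred: 32+0-6=26
Step 6: prey: 0+0-0=0; pred: 26+0-5=21
Step 7: prey: 0+0-0=0; pred: 21+0-4=17
Step 8: prey: 0+0-0=0; pred: 17+0-3=14
Step 9: prey: 0+0-0=0; pred: 14+0-2=12
Step 10: prey: 0+0-0=0; pred: 12+0-2=10
Step 11: prey: 0+0-0=0; pred: 10+0-2=8
Step 12: prey: 0+0-0=0; pred: 8+0-1=7
Max prey = 37 at step 1

Answer: 37 1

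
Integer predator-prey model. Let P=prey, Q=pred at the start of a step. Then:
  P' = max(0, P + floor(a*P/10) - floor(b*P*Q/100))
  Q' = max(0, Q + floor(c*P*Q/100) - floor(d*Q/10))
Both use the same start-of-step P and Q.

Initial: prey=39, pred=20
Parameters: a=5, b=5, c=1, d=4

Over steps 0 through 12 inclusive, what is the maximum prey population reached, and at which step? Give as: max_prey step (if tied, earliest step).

Answer: 99 12

Derivation:
Step 1: prey: 39+19-39=19; pred: 20+7-8=19
Step 2: prey: 19+9-18=10; pred: 19+3-7=15
Step 3: prey: 10+5-7=8; pred: 15+1-6=10
Step 4: prey: 8+4-4=8; pred: 10+0-4=6
Step 5: prey: 8+4-2=10; pred: 6+0-2=4
Step 6: prey: 10+5-2=13; pred: 4+0-1=3
Step 7: prey: 13+6-1=18; pred: 3+0-1=2
Step 8: prey: 18+9-1=26; pred: 2+0-0=2
Step 9: prey: 26+13-2=37; pred: 2+0-0=2
Step 10: prey: 37+18-3=52; pred: 2+0-0=2
Step 11: prey: 52+26-5=73; pred: 2+1-0=3
Step 12: prey: 73+36-10=99; pred: 3+2-1=4
Max prey = 99 at step 12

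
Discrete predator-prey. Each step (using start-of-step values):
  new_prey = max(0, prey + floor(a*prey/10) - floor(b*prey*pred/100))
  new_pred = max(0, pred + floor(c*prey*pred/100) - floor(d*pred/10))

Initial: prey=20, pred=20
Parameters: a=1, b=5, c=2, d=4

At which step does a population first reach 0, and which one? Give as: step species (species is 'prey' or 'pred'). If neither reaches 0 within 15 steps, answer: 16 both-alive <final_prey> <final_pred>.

Answer: 2 prey

Derivation:
Step 1: prey: 20+2-20=2; pred: 20+8-8=20
Step 2: prey: 2+0-2=0; pred: 20+0-8=12
First extinction: prey at step 2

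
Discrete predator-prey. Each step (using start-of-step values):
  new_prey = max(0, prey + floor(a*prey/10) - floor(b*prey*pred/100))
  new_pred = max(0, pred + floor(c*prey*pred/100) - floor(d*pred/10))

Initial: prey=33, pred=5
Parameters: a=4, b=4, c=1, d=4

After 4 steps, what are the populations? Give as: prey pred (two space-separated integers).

Answer: 74 6

Derivation:
Step 1: prey: 33+13-6=40; pred: 5+1-2=4
Step 2: prey: 40+16-6=50; pred: 4+1-1=4
Step 3: prey: 50+20-8=62; pred: 4+2-1=5
Step 4: prey: 62+24-12=74; pred: 5+3-2=6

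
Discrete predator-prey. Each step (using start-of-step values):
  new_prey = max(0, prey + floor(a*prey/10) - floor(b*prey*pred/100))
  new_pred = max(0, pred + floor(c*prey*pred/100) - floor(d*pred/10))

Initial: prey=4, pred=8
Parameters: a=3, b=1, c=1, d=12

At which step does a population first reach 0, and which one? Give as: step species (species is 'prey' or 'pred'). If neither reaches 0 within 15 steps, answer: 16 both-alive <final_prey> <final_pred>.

Step 1: prey: 4+1-0=5; pred: 8+0-9=0
First extinction: pred at step 1

Answer: 1 pred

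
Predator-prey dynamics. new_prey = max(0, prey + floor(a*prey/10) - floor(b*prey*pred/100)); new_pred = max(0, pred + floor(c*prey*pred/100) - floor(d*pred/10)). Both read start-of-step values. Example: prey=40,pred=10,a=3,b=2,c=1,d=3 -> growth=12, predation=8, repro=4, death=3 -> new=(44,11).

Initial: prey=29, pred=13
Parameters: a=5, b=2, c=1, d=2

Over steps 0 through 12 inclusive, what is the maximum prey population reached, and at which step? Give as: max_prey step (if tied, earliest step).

Answer: 57 4

Derivation:
Step 1: prey: 29+14-7=36; pred: 13+3-2=14
Step 2: prey: 36+18-10=44; pred: 14+5-2=17
Step 3: prey: 44+22-14=52; pred: 17+7-3=21
Step 4: prey: 52+26-21=57; pred: 21+10-4=27
Step 5: prey: 57+28-30=55; pred: 27+15-5=37
Step 6: prey: 55+27-40=42; pred: 37+20-7=50
Step 7: prey: 42+21-42=21; pred: 50+21-10=61
Step 8: prey: 21+10-25=6; pred: 61+12-12=61
Step 9: prey: 6+3-7=2; pred: 61+3-12=52
Step 10: prey: 2+1-2=1; pred: 52+1-10=43
Step 11: prey: 1+0-0=1; pred: 43+0-8=35
Step 12: prey: 1+0-0=1; pred: 35+0-7=28
Max prey = 57 at step 4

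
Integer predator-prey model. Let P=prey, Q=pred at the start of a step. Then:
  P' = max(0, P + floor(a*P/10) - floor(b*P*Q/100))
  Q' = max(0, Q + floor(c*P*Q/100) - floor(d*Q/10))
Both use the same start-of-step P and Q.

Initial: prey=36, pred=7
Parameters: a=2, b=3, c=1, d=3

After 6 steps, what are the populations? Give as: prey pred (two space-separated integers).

Step 1: prey: 36+7-7=36; pred: 7+2-2=7
Step 2: prey: 36+7-7=36; pred: 7+2-2=7
Step 3: prey: 36+7-7=36; pred: 7+2-2=7
Step 4: prey: 36+7-7=36; pred: 7+2-2=7
Step 5: prey: 36+7-7=36; pred: 7+2-2=7
Step 6: prey: 36+7-7=36; pred: 7+2-2=7

Answer: 36 7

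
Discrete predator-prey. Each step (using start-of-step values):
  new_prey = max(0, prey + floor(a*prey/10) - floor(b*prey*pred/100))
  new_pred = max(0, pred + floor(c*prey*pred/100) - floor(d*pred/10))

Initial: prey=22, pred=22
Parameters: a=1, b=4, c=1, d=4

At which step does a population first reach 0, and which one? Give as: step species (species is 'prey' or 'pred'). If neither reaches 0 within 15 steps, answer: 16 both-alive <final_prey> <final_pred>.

Step 1: prey: 22+2-19=5; pred: 22+4-8=18
Step 2: prey: 5+0-3=2; pred: 18+0-7=11
Step 3: prey: 2+0-0=2; pred: 11+0-4=7
Step 4: prey: 2+0-0=2; pred: 7+0-2=5
Step 5: prey: 2+0-0=2; pred: 5+0-2=3
Step 6: prey: 2+0-0=2; pred: 3+0-1=2
Step 7: prey: 2+0-0=2; pred: 2+0-0=2
Steps 8-15: state stable at prey=2, pred=2 (no change)
No extinction within 15 steps

Answer: 16 both-alive 2 2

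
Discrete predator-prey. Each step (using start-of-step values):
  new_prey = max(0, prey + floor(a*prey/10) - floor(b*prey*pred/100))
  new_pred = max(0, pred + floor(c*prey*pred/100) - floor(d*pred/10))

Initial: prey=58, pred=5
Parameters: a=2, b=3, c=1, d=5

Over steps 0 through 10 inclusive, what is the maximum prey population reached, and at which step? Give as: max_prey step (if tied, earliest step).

Step 1: prey: 58+11-8=61; pred: 5+2-2=5
Step 2: prey: 61+12-9=64; pred: 5+3-2=6
Step 3: prey: 64+12-11=65; pred: 6+3-3=6
Step 4: prey: 65+13-11=67; pred: 6+3-3=6
Step 5: prey: 67+13-12=68; pred: 6+4-3=7
Step 6: prey: 68+13-14=67; pred: 7+4-3=8
Step 7: prey: 67+13-16=64; pred: 8+5-4=9
Step 8: prey: 64+12-17=59; pred: 9+5-4=10
Step 9: prey: 59+11-17=53; pred: 10+5-5=10
Step 10: prey: 53+10-15=48; pred: 10+5-5=10
Max prey = 68 at step 5

Answer: 68 5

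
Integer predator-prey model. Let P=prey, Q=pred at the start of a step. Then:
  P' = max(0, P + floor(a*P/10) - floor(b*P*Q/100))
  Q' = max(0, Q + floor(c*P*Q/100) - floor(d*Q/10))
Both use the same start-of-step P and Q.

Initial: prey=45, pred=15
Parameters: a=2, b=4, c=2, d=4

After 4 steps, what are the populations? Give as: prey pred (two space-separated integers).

Step 1: prey: 45+9-27=27; pred: 15+13-6=22
Step 2: prey: 27+5-23=9; pred: 22+11-8=25
Step 3: prey: 9+1-9=1; pred: 25+4-10=19
Step 4: prey: 1+0-0=1; pred: 19+0-7=12

Answer: 1 12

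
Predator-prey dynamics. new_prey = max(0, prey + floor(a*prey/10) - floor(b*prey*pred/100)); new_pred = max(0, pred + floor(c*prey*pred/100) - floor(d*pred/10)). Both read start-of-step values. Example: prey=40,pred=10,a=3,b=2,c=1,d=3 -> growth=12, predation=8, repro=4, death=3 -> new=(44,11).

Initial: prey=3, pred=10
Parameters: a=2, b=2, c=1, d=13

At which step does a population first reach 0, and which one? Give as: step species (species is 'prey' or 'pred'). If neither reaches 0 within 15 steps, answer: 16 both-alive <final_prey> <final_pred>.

Answer: 1 pred

Derivation:
Step 1: prey: 3+0-0=3; pred: 10+0-13=0
First extinction: pred at step 1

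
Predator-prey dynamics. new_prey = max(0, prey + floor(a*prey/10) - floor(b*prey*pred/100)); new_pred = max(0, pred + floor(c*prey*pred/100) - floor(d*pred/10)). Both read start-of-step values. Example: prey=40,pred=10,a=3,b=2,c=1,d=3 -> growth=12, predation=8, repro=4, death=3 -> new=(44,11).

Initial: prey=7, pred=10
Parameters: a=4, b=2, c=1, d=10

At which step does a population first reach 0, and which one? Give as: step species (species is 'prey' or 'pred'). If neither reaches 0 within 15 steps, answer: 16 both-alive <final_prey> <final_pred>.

Step 1: prey: 7+2-1=8; pred: 10+0-10=0
First extinction: pred at step 1

Answer: 1 pred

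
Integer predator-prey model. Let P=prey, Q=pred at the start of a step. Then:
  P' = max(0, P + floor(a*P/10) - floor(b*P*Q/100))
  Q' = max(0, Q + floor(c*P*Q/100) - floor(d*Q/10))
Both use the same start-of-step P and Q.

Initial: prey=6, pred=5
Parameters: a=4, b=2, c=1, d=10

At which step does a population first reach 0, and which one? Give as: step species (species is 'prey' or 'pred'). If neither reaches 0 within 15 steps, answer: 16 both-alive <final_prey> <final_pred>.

Answer: 1 pred

Derivation:
Step 1: prey: 6+2-0=8; pred: 5+0-5=0
First extinction: pred at step 1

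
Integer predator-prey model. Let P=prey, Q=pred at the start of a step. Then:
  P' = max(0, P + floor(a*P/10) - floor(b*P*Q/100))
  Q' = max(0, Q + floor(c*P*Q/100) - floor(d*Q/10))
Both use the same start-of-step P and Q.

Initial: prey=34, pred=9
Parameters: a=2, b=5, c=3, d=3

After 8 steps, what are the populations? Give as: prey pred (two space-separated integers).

Answer: 0 5

Derivation:
Step 1: prey: 34+6-15=25; pred: 9+9-2=16
Step 2: prey: 25+5-20=10; pred: 16+12-4=24
Step 3: prey: 10+2-12=0; pred: 24+7-7=24
Step 4: prey: 0+0-0=0; pred: 24+0-7=17
Step 5: prey: 0+0-0=0; pred: 17+0-5=12
Step 6: prey: 0+0-0=0; pred: 12+0-3=9
Step 7: prey: 0+0-0=0; pred: 9+0-2=7
Step 8: prey: 0+0-0=0; pred: 7+0-2=5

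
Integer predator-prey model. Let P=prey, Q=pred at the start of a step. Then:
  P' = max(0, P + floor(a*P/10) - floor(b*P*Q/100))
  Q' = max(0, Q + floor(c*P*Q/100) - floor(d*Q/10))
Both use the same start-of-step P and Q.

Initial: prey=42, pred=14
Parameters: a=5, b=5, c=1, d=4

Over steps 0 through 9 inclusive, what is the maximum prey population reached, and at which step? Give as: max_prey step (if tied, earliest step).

Answer: 52 9

Derivation:
Step 1: prey: 42+21-29=34; pred: 14+5-5=14
Step 2: prey: 34+17-23=28; pred: 14+4-5=13
Step 3: prey: 28+14-18=24; pred: 13+3-5=11
Step 4: prey: 24+12-13=23; pred: 11+2-4=9
Step 5: prey: 23+11-10=24; pred: 9+2-3=8
Step 6: prey: 24+12-9=27; pred: 8+1-3=6
Step 7: prey: 27+13-8=32; pred: 6+1-2=5
Step 8: prey: 32+16-8=40; pred: 5+1-2=4
Step 9: prey: 40+20-8=52; pred: 4+1-1=4
Max prey = 52 at step 9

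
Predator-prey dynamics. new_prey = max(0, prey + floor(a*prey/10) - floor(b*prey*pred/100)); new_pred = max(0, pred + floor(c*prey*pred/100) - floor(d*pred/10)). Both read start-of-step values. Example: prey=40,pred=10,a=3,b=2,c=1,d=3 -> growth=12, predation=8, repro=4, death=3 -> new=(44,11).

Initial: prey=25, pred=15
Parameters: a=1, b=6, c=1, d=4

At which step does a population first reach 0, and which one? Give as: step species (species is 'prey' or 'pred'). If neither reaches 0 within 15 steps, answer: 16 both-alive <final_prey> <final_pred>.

Step 1: prey: 25+2-22=5; pred: 15+3-6=12
Step 2: prey: 5+0-3=2; pred: 12+0-4=8
Step 3: prey: 2+0-0=2; pred: 8+0-3=5
Step 4: prey: 2+0-0=2; pred: 5+0-2=3
Step 5: prey: 2+0-0=2; pred: 3+0-1=2
Step 6: prey: 2+0-0=2; pred: 2+0-0=2
Steps 7-15: state stable at prey=2, pred=2 (no change)
No extinction within 15 steps

Answer: 16 both-alive 2 2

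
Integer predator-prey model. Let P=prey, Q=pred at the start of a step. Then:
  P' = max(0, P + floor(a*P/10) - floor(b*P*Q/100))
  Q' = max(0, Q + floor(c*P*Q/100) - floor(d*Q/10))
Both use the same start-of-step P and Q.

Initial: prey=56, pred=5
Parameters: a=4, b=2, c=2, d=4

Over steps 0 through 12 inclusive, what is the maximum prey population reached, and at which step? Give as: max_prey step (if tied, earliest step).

Step 1: prey: 56+22-5=73; pred: 5+5-2=8
Step 2: prey: 73+29-11=91; pred: 8+11-3=16
Step 3: prey: 91+36-29=98; pred: 16+29-6=39
Step 4: prey: 98+39-76=61; pred: 39+76-15=100
Step 5: prey: 61+24-122=0; pred: 100+122-40=182
Step 6: prey: 0+0-0=0; pred: 182+0-72=110
Step 7: prey: 0+0-0=0; pred: 110+0-44=66
Step 8: prey: 0+0-0=0; pred: 66+0-26=40
Step 9: prey: 0+0-0=0; pred: 40+0-16=24
Step 10: prey: 0+0-0=0; pred: 24+0-9=15
Step 11: prey: 0+0-0=0; pred: 15+0-6=9
Step 12: prey: 0+0-0=0; pred: 9+0-3=6
Max prey = 98 at step 3

Answer: 98 3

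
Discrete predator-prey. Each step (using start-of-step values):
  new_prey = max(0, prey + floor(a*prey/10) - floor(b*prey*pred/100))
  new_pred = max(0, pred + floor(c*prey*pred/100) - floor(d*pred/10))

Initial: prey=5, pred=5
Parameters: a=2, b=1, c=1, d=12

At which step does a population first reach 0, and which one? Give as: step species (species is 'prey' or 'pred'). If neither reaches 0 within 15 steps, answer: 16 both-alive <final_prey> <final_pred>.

Answer: 1 pred

Derivation:
Step 1: prey: 5+1-0=6; pred: 5+0-6=0
First extinction: pred at step 1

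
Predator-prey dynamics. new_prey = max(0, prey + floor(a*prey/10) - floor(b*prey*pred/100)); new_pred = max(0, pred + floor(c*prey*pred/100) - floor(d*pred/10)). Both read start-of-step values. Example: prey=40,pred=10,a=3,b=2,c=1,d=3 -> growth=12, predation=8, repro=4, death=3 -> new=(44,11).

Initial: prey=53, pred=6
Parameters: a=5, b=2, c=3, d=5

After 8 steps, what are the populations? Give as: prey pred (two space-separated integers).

Step 1: prey: 53+26-6=73; pred: 6+9-3=12
Step 2: prey: 73+36-17=92; pred: 12+26-6=32
Step 3: prey: 92+46-58=80; pred: 32+88-16=104
Step 4: prey: 80+40-166=0; pred: 104+249-52=301
Step 5: prey: 0+0-0=0; pred: 301+0-150=151
Step 6: prey: 0+0-0=0; pred: 151+0-75=76
Step 7: prey: 0+0-0=0; pred: 76+0-38=38
Step 8: prey: 0+0-0=0; pred: 38+0-19=19

Answer: 0 19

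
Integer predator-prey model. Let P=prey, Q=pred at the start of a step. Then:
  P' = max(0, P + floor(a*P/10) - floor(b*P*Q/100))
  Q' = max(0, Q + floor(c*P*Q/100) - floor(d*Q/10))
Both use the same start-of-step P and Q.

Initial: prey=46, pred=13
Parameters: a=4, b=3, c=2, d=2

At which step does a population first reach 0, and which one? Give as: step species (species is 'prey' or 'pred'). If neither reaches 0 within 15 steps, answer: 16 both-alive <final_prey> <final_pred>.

Answer: 4 prey

Derivation:
Step 1: prey: 46+18-17=47; pred: 13+11-2=22
Step 2: prey: 47+18-31=34; pred: 22+20-4=38
Step 3: prey: 34+13-38=9; pred: 38+25-7=56
Step 4: prey: 9+3-15=0; pred: 56+10-11=55
First extinction: prey at step 4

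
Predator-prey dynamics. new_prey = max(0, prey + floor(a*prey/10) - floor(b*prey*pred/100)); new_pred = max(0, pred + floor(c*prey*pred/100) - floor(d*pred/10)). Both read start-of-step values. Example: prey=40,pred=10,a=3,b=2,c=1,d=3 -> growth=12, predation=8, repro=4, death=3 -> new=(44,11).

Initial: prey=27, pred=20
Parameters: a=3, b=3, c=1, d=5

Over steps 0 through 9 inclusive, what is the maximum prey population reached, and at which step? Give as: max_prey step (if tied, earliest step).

Step 1: prey: 27+8-16=19; pred: 20+5-10=15
Step 2: prey: 19+5-8=16; pred: 15+2-7=10
Step 3: prey: 16+4-4=16; pred: 10+1-5=6
Step 4: prey: 16+4-2=18; pred: 6+0-3=3
Step 5: prey: 18+5-1=22; pred: 3+0-1=2
Step 6: prey: 22+6-1=27; pred: 2+0-1=1
Step 7: prey: 27+8-0=35; pred: 1+0-0=1
Step 8: prey: 35+10-1=44; pred: 1+0-0=1
Step 9: prey: 44+13-1=56; pred: 1+0-0=1
Max prey = 56 at step 9

Answer: 56 9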